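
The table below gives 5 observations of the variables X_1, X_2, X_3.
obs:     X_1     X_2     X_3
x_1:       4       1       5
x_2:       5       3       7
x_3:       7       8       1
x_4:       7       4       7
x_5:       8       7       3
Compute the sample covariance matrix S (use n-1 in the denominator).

Step 1 — column means:
  mean(X_1) = (4 + 5 + 7 + 7 + 8) / 5 = 31/5 = 6.2
  mean(X_2) = (1 + 3 + 8 + 4 + 7) / 5 = 23/5 = 4.6
  mean(X_3) = (5 + 7 + 1 + 7 + 3) / 5 = 23/5 = 4.6

Step 2 — sample covariance S[i,j] = (1/(n-1)) · Σ_k (x_{k,i} - mean_i) · (x_{k,j} - mean_j), with n-1 = 4.
  S[X_1,X_1] = ((-2.2)·(-2.2) + (-1.2)·(-1.2) + (0.8)·(0.8) + (0.8)·(0.8) + (1.8)·(1.8)) / 4 = 10.8/4 = 2.7
  S[X_1,X_2] = ((-2.2)·(-3.6) + (-1.2)·(-1.6) + (0.8)·(3.4) + (0.8)·(-0.6) + (1.8)·(2.4)) / 4 = 16.4/4 = 4.1
  S[X_1,X_3] = ((-2.2)·(0.4) + (-1.2)·(2.4) + (0.8)·(-3.6) + (0.8)·(2.4) + (1.8)·(-1.6)) / 4 = -7.6/4 = -1.9
  S[X_2,X_2] = ((-3.6)·(-3.6) + (-1.6)·(-1.6) + (3.4)·(3.4) + (-0.6)·(-0.6) + (2.4)·(2.4)) / 4 = 33.2/4 = 8.3
  S[X_2,X_3] = ((-3.6)·(0.4) + (-1.6)·(2.4) + (3.4)·(-3.6) + (-0.6)·(2.4) + (2.4)·(-1.6)) / 4 = -22.8/4 = -5.7
  S[X_3,X_3] = ((0.4)·(0.4) + (2.4)·(2.4) + (-3.6)·(-3.6) + (2.4)·(2.4) + (-1.6)·(-1.6)) / 4 = 27.2/4 = 6.8

S is symmetric (S[j,i] = S[i,j]). Assembling:

S = [[2.7, 4.1, -1.9],
 [4.1, 8.3, -5.7],
 [-1.9, -5.7, 6.8]]


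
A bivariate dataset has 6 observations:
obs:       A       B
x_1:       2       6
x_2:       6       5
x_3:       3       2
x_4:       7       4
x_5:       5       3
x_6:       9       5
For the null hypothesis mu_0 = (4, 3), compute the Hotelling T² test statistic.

Step 1 — sample mean vector:
  mean(A) = (2 + 6 + 3 + 7 + 5 + 9) / 6 = 32/6 = 5.3333
  mean(B) = (6 + 5 + 2 + 4 + 3 + 5) / 6 = 25/6 = 4.1667
  x̄ = (5.3333, 4.1667),  deviation x̄ - mu_0 = (5.3333, 4.1667) - (4, 3) = (1.3333, 1.1667).

Step 2 — sample covariance matrix, S[i,j] = (1/(n-1)) · Σ_k (x_{k,i} - mean_i) · (x_{k,j} - mean_j), divisor n-1 = 5:
  S[A,A] = ((-3.3333)·(-3.3333) + (0.6667)·(0.6667) + (-2.3333)·(-2.3333) + (1.6667)·(1.6667) + (-0.3333)·(-0.3333) + (3.6667)·(3.6667)) / 5 = 33.3333/5 = 6.6667
  S[A,B] = ((-3.3333)·(1.8333) + (0.6667)·(0.8333) + (-2.3333)·(-2.1667) + (1.6667)·(-0.1667) + (-0.3333)·(-1.1667) + (3.6667)·(0.8333)) / 5 = 2.6667/5 = 0.5333
  S[B,B] = ((1.8333)·(1.8333) + (0.8333)·(0.8333) + (-2.1667)·(-2.1667) + (-0.1667)·(-0.1667) + (-1.1667)·(-1.1667) + (0.8333)·(0.8333)) / 5 = 10.8333/5 = 2.1667
  S = [[6.6667, 0.5333],
 [0.5333, 2.1667]].

Step 3 — invert S. det(S) = 6.6667·2.1667 - (0.5333)² = 14.16.
  S^{-1} = (1/det) · [[d, -b], [-b, a]] = [[0.153, -0.0377],
 [-0.0377, 0.4708]].

Step 4 — quadratic form (x̄ - mu_0)^T · S^{-1} · (x̄ - mu_0):
  S^{-1} · (x̄ - mu_0) = (0.1601, 0.4991),
  (x̄ - mu_0)^T · [...] = (1.3333)·(0.1601) + (1.1667)·(0.4991) = 0.7957.

Step 5 — scale by n: T² = 6 · 0.7957 = 4.774.

T² ≈ 4.774


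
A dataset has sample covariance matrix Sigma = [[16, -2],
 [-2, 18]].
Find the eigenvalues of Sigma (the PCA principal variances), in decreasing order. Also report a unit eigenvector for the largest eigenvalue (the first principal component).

Step 1 — characteristic polynomial of 2×2 Sigma:
  det(Sigma - λI) = λ² - trace · λ + det = 0.
  trace = 16 + 18 = 34, det = 16·18 - (-2)² = 284.
Step 2 — discriminant:
  Δ = trace² - 4·det = 1156 - 1136 = 20.
Step 3 — eigenvalues:
  λ = (trace ± √Δ)/2 = (34 ± 4.4721)/2,
  λ_1 = 19.2361,  λ_2 = 14.7639.

Step 4 — unit eigenvector for λ_1: solve (Sigma - λ_1 I)v = 0. First row:
  (16 - 19.2361)·v_x + (-2)·v_y = 0, i.e. (-3.2361)·v_x + (-2)·v_y = 0,
  so v ∝ (b, λ_1 - a) = (-2, 3.2361); multiply by -1 so the first entry is positive: u = (2, -3.2361).
  ||u|| = √((2)² + (-3.2361)²) = √(14.4721) ≈ 3.8042,
  v_1 = u/||u|| ≈ (0.5257, -0.8507) (||v_1|| = 1).

λ_1 = 19.2361,  λ_2 = 14.7639;  v_1 ≈ (0.5257, -0.8507)


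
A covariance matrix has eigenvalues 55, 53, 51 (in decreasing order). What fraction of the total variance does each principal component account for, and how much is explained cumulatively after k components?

Step 1 — total variance = trace(Sigma) = Σ λ_i = 55 + 53 + 51 = 159.

Step 2 — fraction explained by component i = λ_i / Σ λ:
  PC1: 55/159 = 0.3459
  PC2: 53/159 = 0.3333
  PC3: 51/159 = 0.3208

Step 3 — cumulative fraction after k components = (λ_1 + ... + λ_k) / Σ λ:
  k = 1: 55/159 = 0.3459
  k = 2: (55 + 53)/159 = 108/159 = 0.6792
  k = 3: (55 + 53 + 51)/159 = 159/159 = 1

Summary (fraction, with percent):

explained: PC1 0.3459 (34.59%), PC2 0.3333 (33.33%), PC3 0.3208 (32.08%);  cumulative: 0.3459, 0.6792, 1


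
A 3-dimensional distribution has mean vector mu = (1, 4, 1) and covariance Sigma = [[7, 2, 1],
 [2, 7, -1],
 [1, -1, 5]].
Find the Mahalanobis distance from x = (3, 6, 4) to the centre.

Step 1 — centre the observation: (x - mu) = (2, 2, 3).

Step 2 — invert Sigma (cofactor / det for 3×3, or solve directly):
  Sigma^{-1} = [[0.1643, -0.0531, -0.0435],
 [-0.0531, 0.1643, 0.0435],
 [-0.0435, 0.0435, 0.2174]].

Step 3 — form the quadratic (x - mu)^T · Sigma^{-1} · (x - mu):
  Sigma^{-1} · (x - mu) = (0.0918, 0.3527, 0.6522).
  (x - mu)^T · [Sigma^{-1} · (x - mu)] = (2)·(0.0918) + (2)·(0.3527) + (3)·(0.6522) = 2.8454.

Step 4 — take square root: d = √(2.8454) ≈ 1.6868.

d(x, mu) = √(2.8454) ≈ 1.6868


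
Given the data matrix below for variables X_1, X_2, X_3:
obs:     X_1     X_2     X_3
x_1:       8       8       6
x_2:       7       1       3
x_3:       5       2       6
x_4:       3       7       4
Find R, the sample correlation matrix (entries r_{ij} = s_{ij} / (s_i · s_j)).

Step 1 — column means:
  mean(X_1) = (8 + 7 + 5 + 3) / 4 = 23/4 = 5.75
  mean(X_2) = (8 + 1 + 2 + 7) / 4 = 18/4 = 4.5
  mean(X_3) = (6 + 3 + 6 + 4) / 4 = 19/4 = 4.75

Step 2 — sample variances and covariances s[i,j] = (1/(n-1)) · Σ_k (x_{k,i} - mean_i) · (x_{k,j} - mean_j), with n-1 = 3:
  s[X_1,X_1] = ((2.25)·(2.25) + (1.25)·(1.25) + (-0.75)·(-0.75) + (-2.75)·(-2.75)) / 3 = 14.75/3 = 4.9167
  s[X_1,X_2] = ((2.25)·(3.5) + (1.25)·(-3.5) + (-0.75)·(-2.5) + (-2.75)·(2.5)) / 3 = -1.5/3 = -0.5
  s[X_1,X_3] = ((2.25)·(1.25) + (1.25)·(-1.75) + (-0.75)·(1.25) + (-2.75)·(-0.75)) / 3 = 1.75/3 = 0.5833
  s[X_2,X_2] = ((3.5)·(3.5) + (-3.5)·(-3.5) + (-2.5)·(-2.5) + (2.5)·(2.5)) / 3 = 37/3 = 12.3333
  s[X_2,X_3] = ((3.5)·(1.25) + (-3.5)·(-1.75) + (-2.5)·(1.25) + (2.5)·(-0.75)) / 3 = 5.5/3 = 1.8333
  s[X_3,X_3] = ((1.25)·(1.25) + (-1.75)·(-1.75) + (1.25)·(1.25) + (-0.75)·(-0.75)) / 3 = 6.75/3 = 2.25
  Sample standard deviations s_i = √(s[i,i]):
  s(X_1) = √(4.9167) = 2.2174
  s(X_2) = √(12.3333) = 3.5119
  s(X_3) = √(2.25) = 1.5

Step 3 — r_{ij} = s_{ij} / (s_i · s_j):
  r[X_1,X_1] = 1 (diagonal).
  r[X_1,X_2] = -0.5 / (2.2174 · 3.5119) = -0.5 / 7.7871 = -0.0642
  r[X_1,X_3] = 0.5833 / (2.2174 · 1.5) = 0.5833 / 3.326 = 0.1754
  r[X_2,X_2] = 1 (diagonal).
  r[X_2,X_3] = 1.8333 / (3.5119 · 1.5) = 1.8333 / 5.2678 = 0.348
  r[X_3,X_3] = 1 (diagonal).

R is symmetric with unit diagonal. Assembling:

R = [[1, -0.0642, 0.1754],
 [-0.0642, 1, 0.348],
 [0.1754, 0.348, 1]]


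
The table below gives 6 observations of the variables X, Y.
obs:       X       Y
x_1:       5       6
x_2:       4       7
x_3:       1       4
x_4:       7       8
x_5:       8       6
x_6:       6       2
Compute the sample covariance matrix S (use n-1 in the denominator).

Step 1 — column means:
  mean(X) = (5 + 4 + 1 + 7 + 8 + 6) / 6 = 31/6 = 5.1667
  mean(Y) = (6 + 7 + 4 + 8 + 6 + 2) / 6 = 33/6 = 5.5

Step 2 — sample covariance S[i,j] = (1/(n-1)) · Σ_k (x_{k,i} - mean_i) · (x_{k,j} - mean_j), with n-1 = 5.
  S[X,X] = ((-0.1667)·(-0.1667) + (-1.1667)·(-1.1667) + (-4.1667)·(-4.1667) + (1.8333)·(1.8333) + (2.8333)·(2.8333) + (0.8333)·(0.8333)) / 5 = 30.8333/5 = 6.1667
  S[X,Y] = ((-0.1667)·(0.5) + (-1.1667)·(1.5) + (-4.1667)·(-1.5) + (1.8333)·(2.5) + (2.8333)·(0.5) + (0.8333)·(-3.5)) / 5 = 7.5/5 = 1.5
  S[Y,Y] = ((0.5)·(0.5) + (1.5)·(1.5) + (-1.5)·(-1.5) + (2.5)·(2.5) + (0.5)·(0.5) + (-3.5)·(-3.5)) / 5 = 23.5/5 = 4.7

S is symmetric (S[j,i] = S[i,j]). Assembling:

S = [[6.1667, 1.5],
 [1.5, 4.7]]


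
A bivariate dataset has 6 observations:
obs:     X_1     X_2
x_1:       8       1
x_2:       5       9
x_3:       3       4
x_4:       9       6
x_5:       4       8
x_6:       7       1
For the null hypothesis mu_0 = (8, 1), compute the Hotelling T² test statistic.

Step 1 — sample mean vector:
  mean(X_1) = (8 + 5 + 3 + 9 + 4 + 7) / 6 = 36/6 = 6
  mean(X_2) = (1 + 9 + 4 + 6 + 8 + 1) / 6 = 29/6 = 4.8333
  x̄ = (6, 4.8333),  deviation x̄ - mu_0 = (6, 4.8333) - (8, 1) = (-2, 3.8333).

Step 2 — sample covariance matrix, S[i,j] = (1/(n-1)) · Σ_k (x_{k,i} - mean_i) · (x_{k,j} - mean_j), divisor n-1 = 5:
  S[X_1,X_1] = ((2)·(2) + (-1)·(-1) + (-3)·(-3) + (3)·(3) + (-2)·(-2) + (1)·(1)) / 5 = 28/5 = 5.6
  S[X_1,X_2] = ((2)·(-3.8333) + (-1)·(4.1667) + (-3)·(-0.8333) + (3)·(1.1667) + (-2)·(3.1667) + (1)·(-3.8333)) / 5 = -16/5 = -3.2
  S[X_2,X_2] = ((-3.8333)·(-3.8333) + (4.1667)·(4.1667) + (-0.8333)·(-0.8333) + (1.1667)·(1.1667) + (3.1667)·(3.1667) + (-3.8333)·(-3.8333)) / 5 = 58.8333/5 = 11.7667
  S = [[5.6, -3.2],
 [-3.2, 11.7667]].

Step 3 — invert S. det(S) = 5.6·11.7667 - (-3.2)² = 55.6533.
  S^{-1} = (1/det) · [[d, -b], [-b, a]] = [[0.2114, 0.0575],
 [0.0575, 0.1006]].

Step 4 — quadratic form (x̄ - mu_0)^T · S^{-1} · (x̄ - mu_0):
  S^{-1} · (x̄ - mu_0) = (-0.2024, 0.2707),
  (x̄ - mu_0)^T · [...] = (-2)·(-0.2024) + (3.8333)·(0.2707) = 1.4427.

Step 5 — scale by n: T² = 6 · 1.4427 = 8.656.

T² ≈ 8.656


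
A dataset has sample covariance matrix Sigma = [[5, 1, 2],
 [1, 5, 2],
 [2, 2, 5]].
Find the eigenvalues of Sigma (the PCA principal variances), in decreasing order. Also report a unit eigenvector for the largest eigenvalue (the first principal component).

Step 1 — characteristic polynomial p(λ) = det(λI - Sigma) = λ³ - tr·λ² + c_1·λ - det, where tr = trace, c_1 = sum of the principal 2×2 minors, det = det(Sigma):
  tr = 5 + 5 + 5 = 15,
  c_1 = (5·5 - (1)²) + (5·5 - (2)²) + (5·5 - (2)²) = 24 + 21 + 21 = 66,
  det = 5·(5·5 - (2)²) - (1)·((1)·5 - (2)·(2)) + (2)·((1)·(2) - 5·(2)) = 5·(21) - (1)·(1) + (2)·(-8) = 88.
  So p(λ) = λ³ - 15λ² + 66λ - 88.
Step 2 — look for an integer root (rational root theorem: any rational root is an integer divisor of 88). Testing λ = 4:
  p(4) = 64 - 240 + 264 - 88 = 0  ✓
  Dividing out (λ - 4): p(λ) = (λ - 4)(λ² - 11λ + 22).
Step 3 — remaining eigenvalues from the quadratic λ² - 11λ + 22 = 0:
  Δ = 11² - 4·22 = 121 - 88 = 33,  λ = (11 ± √33)/2 = (11 ± 5.7446)/2 ≈ 8.3723 or 2.6277.
  Sorted: λ_1 = 8.3723,  λ_2 = 4,  λ_3 = 2.6277  (check: sum = 15 = tr ✓).

Step 4 — unit eigenvector for λ_1 ≈ 8.3723: v spans the null space of (Sigma - λ_1 I), whose rows are
  r_1 = (-3.3723, 1, 2),  r_2 = (1, -3.3723, 2),  r_3 = (2, 2, -3.3723).
  v is orthogonal to every row, so take v ∝ r_1 × r_2 = ((1)·(2) - (2)·(-3.3723), (2)·(1) - (-3.3723)·(2), (-3.3723)·(-3.3723) - (1)·(1)) ≈ (8.7446, 8.7446, 10.3723).
  Let u = (8.7446, 8.7446, 10.3723).
  ||u|| = √((8.7446)² + (8.7446)² + (10.3723)²) = √(260.519) ≈ 16.1406,  v_1 = u/||u|| ≈ (0.5418, 0.5418, 0.6426) (||v_1|| = 1).

λ_1 = 8.3723,  λ_2 = 4,  λ_3 = 2.6277;  v_1 ≈ (0.5418, 0.5418, 0.6426)


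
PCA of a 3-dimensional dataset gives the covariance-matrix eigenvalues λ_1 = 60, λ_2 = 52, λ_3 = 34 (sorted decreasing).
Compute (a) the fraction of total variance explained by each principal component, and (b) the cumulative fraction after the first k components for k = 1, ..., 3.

Step 1 — total variance = trace(Sigma) = Σ λ_i = 60 + 52 + 34 = 146.

Step 2 — fraction explained by component i = λ_i / Σ λ:
  PC1: 60/146 = 0.411
  PC2: 52/146 = 0.3562
  PC3: 34/146 = 0.2329

Step 3 — cumulative fraction after k components = (λ_1 + ... + λ_k) / Σ λ:
  k = 1: 60/146 = 0.411
  k = 2: (60 + 52)/146 = 112/146 = 0.7671
  k = 3: (60 + 52 + 34)/146 = 146/146 = 1

Summary (fraction, with percent):

explained: PC1 0.411 (41.1%), PC2 0.3562 (35.62%), PC3 0.2329 (23.29%);  cumulative: 0.411, 0.7671, 1


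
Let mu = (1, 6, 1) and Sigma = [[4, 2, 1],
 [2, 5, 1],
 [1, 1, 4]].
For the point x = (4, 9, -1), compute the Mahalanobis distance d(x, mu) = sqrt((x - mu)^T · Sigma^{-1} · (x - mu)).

Step 1 — centre the observation: (x - mu) = (3, 3, -2).

Step 2 — invert Sigma (cofactor / det for 3×3, or solve directly):
  Sigma^{-1} = [[0.322, -0.1186, -0.0508],
 [-0.1186, 0.2542, -0.0339],
 [-0.0508, -0.0339, 0.2712]].

Step 3 — form the quadratic (x - mu)^T · Sigma^{-1} · (x - mu):
  Sigma^{-1} · (x - mu) = (0.7119, 0.4746, -0.7966).
  (x - mu)^T · [Sigma^{-1} · (x - mu)] = (3)·(0.7119) + (3)·(0.4746) + (-2)·(-0.7966) = 5.1525.

Step 4 — take square root: d = √(5.1525) ≈ 2.2699.

d(x, mu) = √(5.1525) ≈ 2.2699


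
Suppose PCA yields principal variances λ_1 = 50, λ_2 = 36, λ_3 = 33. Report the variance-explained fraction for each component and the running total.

Step 1 — total variance = trace(Sigma) = Σ λ_i = 50 + 36 + 33 = 119.

Step 2 — fraction explained by component i = λ_i / Σ λ:
  PC1: 50/119 = 0.4202
  PC2: 36/119 = 0.3025
  PC3: 33/119 = 0.2773

Step 3 — cumulative fraction after k components = (λ_1 + ... + λ_k) / Σ λ:
  k = 1: 50/119 = 0.4202
  k = 2: (50 + 36)/119 = 86/119 = 0.7227
  k = 3: (50 + 36 + 33)/119 = 119/119 = 1

Summary (fraction, with percent):

explained: PC1 0.4202 (42.02%), PC2 0.3025 (30.25%), PC3 0.2773 (27.73%);  cumulative: 0.4202, 0.7227, 1


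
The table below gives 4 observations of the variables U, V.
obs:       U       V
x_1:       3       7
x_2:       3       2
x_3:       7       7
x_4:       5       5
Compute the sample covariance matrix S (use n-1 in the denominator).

Step 1 — column means:
  mean(U) = (3 + 3 + 7 + 5) / 4 = 18/4 = 4.5
  mean(V) = (7 + 2 + 7 + 5) / 4 = 21/4 = 5.25

Step 2 — sample covariance S[i,j] = (1/(n-1)) · Σ_k (x_{k,i} - mean_i) · (x_{k,j} - mean_j), with n-1 = 3.
  S[U,U] = ((-1.5)·(-1.5) + (-1.5)·(-1.5) + (2.5)·(2.5) + (0.5)·(0.5)) / 3 = 11/3 = 3.6667
  S[U,V] = ((-1.5)·(1.75) + (-1.5)·(-3.25) + (2.5)·(1.75) + (0.5)·(-0.25)) / 3 = 6.5/3 = 2.1667
  S[V,V] = ((1.75)·(1.75) + (-3.25)·(-3.25) + (1.75)·(1.75) + (-0.25)·(-0.25)) / 3 = 16.75/3 = 5.5833

S is symmetric (S[j,i] = S[i,j]). Assembling:

S = [[3.6667, 2.1667],
 [2.1667, 5.5833]]


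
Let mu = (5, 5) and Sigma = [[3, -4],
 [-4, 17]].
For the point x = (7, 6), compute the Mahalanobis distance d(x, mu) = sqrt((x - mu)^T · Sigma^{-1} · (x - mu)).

Step 1 — centre the observation: (x - mu) = (2, 1).

Step 2 — invert Sigma. det(Sigma) = 3·17 - (-4)² = 35.
  Sigma^{-1} = (1/det) · [[d, -b], [-b, a]] = [[0.4857, 0.1143],
 [0.1143, 0.0857]].

Step 3 — form the quadratic (x - mu)^T · Sigma^{-1} · (x - mu):
  Sigma^{-1} · (x - mu) = (1.0857, 0.3143).
  (x - mu)^T · [Sigma^{-1} · (x - mu)] = (2)·(1.0857) + (1)·(0.3143) = 2.4857.

Step 4 — take square root: d = √(2.4857) ≈ 1.5766.

d(x, mu) = √(2.4857) ≈ 1.5766


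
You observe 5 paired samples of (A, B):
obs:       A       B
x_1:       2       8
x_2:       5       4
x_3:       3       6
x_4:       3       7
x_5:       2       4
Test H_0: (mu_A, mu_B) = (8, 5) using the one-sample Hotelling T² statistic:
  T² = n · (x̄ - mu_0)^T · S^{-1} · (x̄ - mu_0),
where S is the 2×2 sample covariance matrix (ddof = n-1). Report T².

Step 1 — sample mean vector:
  mean(A) = (2 + 5 + 3 + 3 + 2) / 5 = 15/5 = 3
  mean(B) = (8 + 4 + 6 + 7 + 4) / 5 = 29/5 = 5.8
  x̄ = (3, 5.8),  deviation x̄ - mu_0 = (3, 5.8) - (8, 5) = (-5, 0.8).

Step 2 — sample covariance matrix, S[i,j] = (1/(n-1)) · Σ_k (x_{k,i} - mean_i) · (x_{k,j} - mean_j), divisor n-1 = 4:
  S[A,A] = ((-1)·(-1) + (2)·(2) + (0)·(0) + (0)·(0) + (-1)·(-1)) / 4 = 6/4 = 1.5
  S[A,B] = ((-1)·(2.2) + (2)·(-1.8) + (0)·(0.2) + (0)·(1.2) + (-1)·(-1.8)) / 4 = -4/4 = -1
  S[B,B] = ((2.2)·(2.2) + (-1.8)·(-1.8) + (0.2)·(0.2) + (1.2)·(1.2) + (-1.8)·(-1.8)) / 4 = 12.8/4 = 3.2
  S = [[1.5, -1],
 [-1, 3.2]].

Step 3 — invert S. det(S) = 1.5·3.2 - (-1)² = 3.8.
  S^{-1} = (1/det) · [[d, -b], [-b, a]] = [[0.8421, 0.2632],
 [0.2632, 0.3947]].

Step 4 — quadratic form (x̄ - mu_0)^T · S^{-1} · (x̄ - mu_0):
  S^{-1} · (x̄ - mu_0) = (-4, -1),
  (x̄ - mu_0)^T · [...] = (-5)·(-4) + (0.8)·(-1) = 19.2.

Step 5 — scale by n: T² = 5 · 19.2 = 96.

T² ≈ 96


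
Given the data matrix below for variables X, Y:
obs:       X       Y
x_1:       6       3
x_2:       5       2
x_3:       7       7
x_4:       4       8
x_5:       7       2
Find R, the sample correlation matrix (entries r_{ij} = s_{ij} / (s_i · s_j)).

Step 1 — column means:
  mean(X) = (6 + 5 + 7 + 4 + 7) / 5 = 29/5 = 5.8
  mean(Y) = (3 + 2 + 7 + 8 + 2) / 5 = 22/5 = 4.4

Step 2 — sample variances and covariances s[i,j] = (1/(n-1)) · Σ_k (x_{k,i} - mean_i) · (x_{k,j} - mean_j), with n-1 = 4:
  s[X,X] = ((0.2)·(0.2) + (-0.8)·(-0.8) + (1.2)·(1.2) + (-1.8)·(-1.8) + (1.2)·(1.2)) / 4 = 6.8/4 = 1.7
  s[X,Y] = ((0.2)·(-1.4) + (-0.8)·(-2.4) + (1.2)·(2.6) + (-1.8)·(3.6) + (1.2)·(-2.4)) / 4 = -4.6/4 = -1.15
  s[Y,Y] = ((-1.4)·(-1.4) + (-2.4)·(-2.4) + (2.6)·(2.6) + (3.6)·(3.6) + (-2.4)·(-2.4)) / 4 = 33.2/4 = 8.3
  Sample standard deviations s_i = √(s[i,i]):
  s(X) = √(1.7) = 1.3038
  s(Y) = √(8.3) = 2.881

Step 3 — r_{ij} = s_{ij} / (s_i · s_j):
  r[X,X] = 1 (diagonal).
  r[X,Y] = -1.15 / (1.3038 · 2.881) = -1.15 / 3.7563 = -0.3062
  r[Y,Y] = 1 (diagonal).

R is symmetric with unit diagonal. Assembling:

R = [[1, -0.3062],
 [-0.3062, 1]]


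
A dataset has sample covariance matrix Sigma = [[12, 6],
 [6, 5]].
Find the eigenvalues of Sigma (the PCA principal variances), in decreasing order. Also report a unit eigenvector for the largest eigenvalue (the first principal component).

Step 1 — characteristic polynomial of 2×2 Sigma:
  det(Sigma - λI) = λ² - trace · λ + det = 0.
  trace = 12 + 5 = 17, det = 12·5 - (6)² = 24.
Step 2 — discriminant:
  Δ = trace² - 4·det = 289 - 96 = 193.
Step 3 — eigenvalues:
  λ = (trace ± √Δ)/2 = (17 ± 13.8924)/2,
  λ_1 = 15.4462,  λ_2 = 1.5538.

Step 4 — unit eigenvector for λ_1: solve (Sigma - λ_1 I)v = 0. First row:
  (12 - 15.4462)·v_x + (6)·v_y = 0, i.e. (-3.4462)·v_x + (6)·v_y = 0,
  so v ∝ (b, λ_1 - a) = (6, 3.4462) = u.
  ||u|| = √((6)² + (3.4462)²) = √(47.8764) ≈ 6.9193,
  v_1 = u/||u|| ≈ (0.8671, 0.4981) (||v_1|| = 1).

λ_1 = 15.4462,  λ_2 = 1.5538;  v_1 ≈ (0.8671, 0.4981)


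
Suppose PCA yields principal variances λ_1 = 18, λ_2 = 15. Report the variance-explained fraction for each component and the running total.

Step 1 — total variance = trace(Sigma) = Σ λ_i = 18 + 15 = 33.

Step 2 — fraction explained by component i = λ_i / Σ λ:
  PC1: 18/33 = 0.5455
  PC2: 15/33 = 0.4545

Step 3 — cumulative fraction after k components = (λ_1 + ... + λ_k) / Σ λ:
  k = 1: 18/33 = 0.5455
  k = 2: (18 + 15)/33 = 33/33 = 1

Summary (fraction, with percent):

explained: PC1 0.5455 (54.55%), PC2 0.4545 (45.45%);  cumulative: 0.5455, 1


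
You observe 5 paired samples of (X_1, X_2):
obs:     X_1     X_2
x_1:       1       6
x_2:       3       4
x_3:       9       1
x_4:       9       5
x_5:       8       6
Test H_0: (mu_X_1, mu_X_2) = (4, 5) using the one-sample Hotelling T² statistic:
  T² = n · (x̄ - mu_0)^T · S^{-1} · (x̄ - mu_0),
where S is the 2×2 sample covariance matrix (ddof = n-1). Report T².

Step 1 — sample mean vector:
  mean(X_1) = (1 + 3 + 9 + 9 + 8) / 5 = 30/5 = 6
  mean(X_2) = (6 + 4 + 1 + 5 + 6) / 5 = 22/5 = 4.4
  x̄ = (6, 4.4),  deviation x̄ - mu_0 = (6, 4.4) - (4, 5) = (2, -0.6).

Step 2 — sample covariance matrix, S[i,j] = (1/(n-1)) · Σ_k (x_{k,i} - mean_i) · (x_{k,j} - mean_j), divisor n-1 = 4:
  S[X_1,X_1] = ((-5)·(-5) + (-3)·(-3) + (3)·(3) + (3)·(3) + (2)·(2)) / 4 = 56/4 = 14
  S[X_1,X_2] = ((-5)·(1.6) + (-3)·(-0.4) + (3)·(-3.4) + (3)·(0.6) + (2)·(1.6)) / 4 = -12/4 = -3
  S[X_2,X_2] = ((1.6)·(1.6) + (-0.4)·(-0.4) + (-3.4)·(-3.4) + (0.6)·(0.6) + (1.6)·(1.6)) / 4 = 17.2/4 = 4.3
  S = [[14, -3],
 [-3, 4.3]].

Step 3 — invert S. det(S) = 14·4.3 - (-3)² = 51.2.
  S^{-1} = (1/det) · [[d, -b], [-b, a]] = [[0.084, 0.0586],
 [0.0586, 0.2734]].

Step 4 — quadratic form (x̄ - mu_0)^T · S^{-1} · (x̄ - mu_0):
  S^{-1} · (x̄ - mu_0) = (0.1328, -0.0469),
  (x̄ - mu_0)^T · [...] = (2)·(0.1328) + (-0.6)·(-0.0469) = 0.2937.

Step 5 — scale by n: T² = 5 · 0.2937 = 1.4687.

T² ≈ 1.4687


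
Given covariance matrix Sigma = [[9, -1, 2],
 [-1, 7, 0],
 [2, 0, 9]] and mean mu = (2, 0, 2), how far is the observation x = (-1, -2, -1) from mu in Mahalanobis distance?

Step 1 — centre the observation: (x - mu) = (-3, -2, -3).

Step 2 — invert Sigma (cofactor / det for 3×3, or solve directly):
  Sigma^{-1} = [[0.1189, 0.017, -0.0264],
 [0.017, 0.1453, -0.0038],
 [-0.0264, -0.0038, 0.117]].

Step 3 — form the quadratic (x - mu)^T · Sigma^{-1} · (x - mu):
  Sigma^{-1} · (x - mu) = (-0.3113, -0.3302, -0.2642).
  (x - mu)^T · [Sigma^{-1} · (x - mu)] = (-3)·(-0.3113) + (-2)·(-0.3302) + (-3)·(-0.2642) = 2.3868.

Step 4 — take square root: d = √(2.3868) ≈ 1.5449.

d(x, mu) = √(2.3868) ≈ 1.5449


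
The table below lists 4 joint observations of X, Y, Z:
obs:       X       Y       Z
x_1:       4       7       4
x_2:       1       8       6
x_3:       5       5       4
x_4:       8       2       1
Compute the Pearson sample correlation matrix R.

Step 1 — column means:
  mean(X) = (4 + 1 + 5 + 8) / 4 = 18/4 = 4.5
  mean(Y) = (7 + 8 + 5 + 2) / 4 = 22/4 = 5.5
  mean(Z) = (4 + 6 + 4 + 1) / 4 = 15/4 = 3.75

Step 2 — sample variances and covariances s[i,j] = (1/(n-1)) · Σ_k (x_{k,i} - mean_i) · (x_{k,j} - mean_j), with n-1 = 3:
  s[X,X] = ((-0.5)·(-0.5) + (-3.5)·(-3.5) + (0.5)·(0.5) + (3.5)·(3.5)) / 3 = 25/3 = 8.3333
  s[X,Y] = ((-0.5)·(1.5) + (-3.5)·(2.5) + (0.5)·(-0.5) + (3.5)·(-3.5)) / 3 = -22/3 = -7.3333
  s[X,Z] = ((-0.5)·(0.25) + (-3.5)·(2.25) + (0.5)·(0.25) + (3.5)·(-2.75)) / 3 = -17.5/3 = -5.8333
  s[Y,Y] = ((1.5)·(1.5) + (2.5)·(2.5) + (-0.5)·(-0.5) + (-3.5)·(-3.5)) / 3 = 21/3 = 7
  s[Y,Z] = ((1.5)·(0.25) + (2.5)·(2.25) + (-0.5)·(0.25) + (-3.5)·(-2.75)) / 3 = 15.5/3 = 5.1667
  s[Z,Z] = ((0.25)·(0.25) + (2.25)·(2.25) + (0.25)·(0.25) + (-2.75)·(-2.75)) / 3 = 12.75/3 = 4.25
  Sample standard deviations s_i = √(s[i,i]):
  s(X) = √(8.3333) = 2.8868
  s(Y) = √(7) = 2.6458
  s(Z) = √(4.25) = 2.0616

Step 3 — r_{ij} = s_{ij} / (s_i · s_j):
  r[X,X] = 1 (diagonal).
  r[X,Y] = -7.3333 / (2.8868 · 2.6458) = -7.3333 / 7.6376 = -0.9602
  r[X,Z] = -5.8333 / (2.8868 · 2.0616) = -5.8333 / 5.9512 = -0.9802
  r[Y,Y] = 1 (diagonal).
  r[Y,Z] = 5.1667 / (2.6458 · 2.0616) = 5.1667 / 5.4544 = 0.9473
  r[Z,Z] = 1 (diagonal).

R is symmetric with unit diagonal. Assembling:

R = [[1, -0.9602, -0.9802],
 [-0.9602, 1, 0.9473],
 [-0.9802, 0.9473, 1]]


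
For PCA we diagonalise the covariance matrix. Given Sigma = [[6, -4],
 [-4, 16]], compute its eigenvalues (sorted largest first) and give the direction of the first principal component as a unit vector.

Step 1 — characteristic polynomial of 2×2 Sigma:
  det(Sigma - λI) = λ² - trace · λ + det = 0.
  trace = 6 + 16 = 22, det = 6·16 - (-4)² = 80.
Step 2 — discriminant:
  Δ = trace² - 4·det = 484 - 320 = 164.
Step 3 — eigenvalues:
  λ = (trace ± √Δ)/2 = (22 ± 12.8062)/2,
  λ_1 = 17.4031,  λ_2 = 4.5969.

Step 4 — unit eigenvector for λ_1: solve (Sigma - λ_1 I)v = 0. First row:
  (6 - 17.4031)·v_x + (-4)·v_y = 0, i.e. (-11.4031)·v_x + (-4)·v_y = 0,
  so v ∝ (b, λ_1 - a) = (-4, 11.4031); multiply by -1 so the first entry is positive: u = (4, -11.4031).
  ||u|| = √((4)² + (-11.4031)²) = √(146.0312) ≈ 12.0843,
  v_1 = u/||u|| ≈ (0.331, -0.9436) (||v_1|| = 1).

λ_1 = 17.4031,  λ_2 = 4.5969;  v_1 ≈ (0.331, -0.9436)


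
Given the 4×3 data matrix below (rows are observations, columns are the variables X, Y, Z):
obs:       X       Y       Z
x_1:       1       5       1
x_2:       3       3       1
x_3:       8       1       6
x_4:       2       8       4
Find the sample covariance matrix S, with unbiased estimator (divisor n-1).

Step 1 — column means:
  mean(X) = (1 + 3 + 8 + 2) / 4 = 14/4 = 3.5
  mean(Y) = (5 + 3 + 1 + 8) / 4 = 17/4 = 4.25
  mean(Z) = (1 + 1 + 6 + 4) / 4 = 12/4 = 3

Step 2 — sample covariance S[i,j] = (1/(n-1)) · Σ_k (x_{k,i} - mean_i) · (x_{k,j} - mean_j), with n-1 = 3.
  S[X,X] = ((-2.5)·(-2.5) + (-0.5)·(-0.5) + (4.5)·(4.5) + (-1.5)·(-1.5)) / 3 = 29/3 = 9.6667
  S[X,Y] = ((-2.5)·(0.75) + (-0.5)·(-1.25) + (4.5)·(-3.25) + (-1.5)·(3.75)) / 3 = -21.5/3 = -7.1667
  S[X,Z] = ((-2.5)·(-2) + (-0.5)·(-2) + (4.5)·(3) + (-1.5)·(1)) / 3 = 18/3 = 6
  S[Y,Y] = ((0.75)·(0.75) + (-1.25)·(-1.25) + (-3.25)·(-3.25) + (3.75)·(3.75)) / 3 = 26.75/3 = 8.9167
  S[Y,Z] = ((0.75)·(-2) + (-1.25)·(-2) + (-3.25)·(3) + (3.75)·(1)) / 3 = -5/3 = -1.6667
  S[Z,Z] = ((-2)·(-2) + (-2)·(-2) + (3)·(3) + (1)·(1)) / 3 = 18/3 = 6

S is symmetric (S[j,i] = S[i,j]). Assembling:

S = [[9.6667, -7.1667, 6],
 [-7.1667, 8.9167, -1.6667],
 [6, -1.6667, 6]]


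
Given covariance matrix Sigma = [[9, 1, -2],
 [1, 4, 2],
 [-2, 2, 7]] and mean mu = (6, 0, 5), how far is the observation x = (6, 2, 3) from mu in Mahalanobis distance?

Step 1 — centre the observation: (x - mu) = (0, 2, -2).

Step 2 — invert Sigma (cofactor / det for 3×3, or solve directly):
  Sigma^{-1} = [[0.1297, -0.0595, 0.0541],
 [-0.0595, 0.3189, -0.1081],
 [0.0541, -0.1081, 0.1892]].

Step 3 — form the quadratic (x - mu)^T · Sigma^{-1} · (x - mu):
  Sigma^{-1} · (x - mu) = (-0.227, 0.8541, -0.5946).
  (x - mu)^T · [Sigma^{-1} · (x - mu)] = (0)·(-0.227) + (2)·(0.8541) + (-2)·(-0.5946) = 2.8973.

Step 4 — take square root: d = √(2.8973) ≈ 1.7021.

d(x, mu) = √(2.8973) ≈ 1.7021


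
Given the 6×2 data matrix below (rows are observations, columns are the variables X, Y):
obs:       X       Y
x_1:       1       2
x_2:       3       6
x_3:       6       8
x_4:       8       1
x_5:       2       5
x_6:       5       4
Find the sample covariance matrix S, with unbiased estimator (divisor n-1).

Step 1 — column means:
  mean(X) = (1 + 3 + 6 + 8 + 2 + 5) / 6 = 25/6 = 4.1667
  mean(Y) = (2 + 6 + 8 + 1 + 5 + 4) / 6 = 26/6 = 4.3333

Step 2 — sample covariance S[i,j] = (1/(n-1)) · Σ_k (x_{k,i} - mean_i) · (x_{k,j} - mean_j), with n-1 = 5.
  S[X,X] = ((-3.1667)·(-3.1667) + (-1.1667)·(-1.1667) + (1.8333)·(1.8333) + (3.8333)·(3.8333) + (-2.1667)·(-2.1667) + (0.8333)·(0.8333)) / 5 = 34.8333/5 = 6.9667
  S[X,Y] = ((-3.1667)·(-2.3333) + (-1.1667)·(1.6667) + (1.8333)·(3.6667) + (3.8333)·(-3.3333) + (-2.1667)·(0.6667) + (0.8333)·(-0.3333)) / 5 = -2.3333/5 = -0.4667
  S[Y,Y] = ((-2.3333)·(-2.3333) + (1.6667)·(1.6667) + (3.6667)·(3.6667) + (-3.3333)·(-3.3333) + (0.6667)·(0.6667) + (-0.3333)·(-0.3333)) / 5 = 33.3333/5 = 6.6667

S is symmetric (S[j,i] = S[i,j]). Assembling:

S = [[6.9667, -0.4667],
 [-0.4667, 6.6667]]


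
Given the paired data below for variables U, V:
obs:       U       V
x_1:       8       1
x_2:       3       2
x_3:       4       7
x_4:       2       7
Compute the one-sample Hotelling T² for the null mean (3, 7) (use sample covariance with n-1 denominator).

Step 1 — sample mean vector:
  mean(U) = (8 + 3 + 4 + 2) / 4 = 17/4 = 4.25
  mean(V) = (1 + 2 + 7 + 7) / 4 = 17/4 = 4.25
  x̄ = (4.25, 4.25),  deviation x̄ - mu_0 = (4.25, 4.25) - (3, 7) = (1.25, -2.75).

Step 2 — sample covariance matrix, S[i,j] = (1/(n-1)) · Σ_k (x_{k,i} - mean_i) · (x_{k,j} - mean_j), divisor n-1 = 3:
  S[U,U] = ((3.75)·(3.75) + (-1.25)·(-1.25) + (-0.25)·(-0.25) + (-2.25)·(-2.25)) / 3 = 20.75/3 = 6.9167
  S[U,V] = ((3.75)·(-3.25) + (-1.25)·(-2.25) + (-0.25)·(2.75) + (-2.25)·(2.75)) / 3 = -16.25/3 = -5.4167
  S[V,V] = ((-3.25)·(-3.25) + (-2.25)·(-2.25) + (2.75)·(2.75) + (2.75)·(2.75)) / 3 = 30.75/3 = 10.25
  S = [[6.9167, -5.4167],
 [-5.4167, 10.25]].

Step 3 — invert S. det(S) = 6.9167·10.25 - (-5.4167)² = 41.5556.
  S^{-1} = (1/det) · [[d, -b], [-b, a]] = [[0.2467, 0.1303],
 [0.1303, 0.1664]].

Step 4 — quadratic form (x̄ - mu_0)^T · S^{-1} · (x̄ - mu_0):
  S^{-1} · (x̄ - mu_0) = (-0.0501, -0.2948),
  (x̄ - mu_0)^T · [...] = (1.25)·(-0.0501) + (-2.75)·(-0.2948) = 0.748.

Step 5 — scale by n: T² = 4 · 0.748 = 2.992.

T² ≈ 2.992


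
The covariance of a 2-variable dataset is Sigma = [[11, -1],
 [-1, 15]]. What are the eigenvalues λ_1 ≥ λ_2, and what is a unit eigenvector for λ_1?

Step 1 — characteristic polynomial of 2×2 Sigma:
  det(Sigma - λI) = λ² - trace · λ + det = 0.
  trace = 11 + 15 = 26, det = 11·15 - (-1)² = 164.
Step 2 — discriminant:
  Δ = trace² - 4·det = 676 - 656 = 20.
Step 3 — eigenvalues:
  λ = (trace ± √Δ)/2 = (26 ± 4.4721)/2,
  λ_1 = 15.2361,  λ_2 = 10.7639.

Step 4 — unit eigenvector for λ_1: solve (Sigma - λ_1 I)v = 0. First row:
  (11 - 15.2361)·v_x + (-1)·v_y = 0, i.e. (-4.2361)·v_x + (-1)·v_y = 0,
  so v ∝ (b, λ_1 - a) = (-1, 4.2361); multiply by -1 so the first entry is positive: u = (1, -4.2361).
  ||u|| = √((1)² + (-4.2361)²) = √(18.9443) ≈ 4.3525,
  v_1 = u/||u|| ≈ (0.2298, -0.9732) (||v_1|| = 1).

λ_1 = 15.2361,  λ_2 = 10.7639;  v_1 ≈ (0.2298, -0.9732)


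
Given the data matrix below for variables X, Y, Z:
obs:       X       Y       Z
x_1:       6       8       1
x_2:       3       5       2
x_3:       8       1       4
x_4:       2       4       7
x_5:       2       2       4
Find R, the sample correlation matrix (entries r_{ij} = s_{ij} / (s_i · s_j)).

Step 1 — column means:
  mean(X) = (6 + 3 + 8 + 2 + 2) / 5 = 21/5 = 4.2
  mean(Y) = (8 + 5 + 1 + 4 + 2) / 5 = 20/5 = 4
  mean(Z) = (1 + 2 + 4 + 7 + 4) / 5 = 18/5 = 3.6

Step 2 — sample variances and covariances s[i,j] = (1/(n-1)) · Σ_k (x_{k,i} - mean_i) · (x_{k,j} - mean_j), with n-1 = 4:
  s[X,X] = ((1.8)·(1.8) + (-1.2)·(-1.2) + (3.8)·(3.8) + (-2.2)·(-2.2) + (-2.2)·(-2.2)) / 4 = 28.8/4 = 7.2
  s[X,Y] = ((1.8)·(4) + (-1.2)·(1) + (3.8)·(-3) + (-2.2)·(0) + (-2.2)·(-2)) / 4 = -1/4 = -0.25
  s[X,Z] = ((1.8)·(-2.6) + (-1.2)·(-1.6) + (3.8)·(0.4) + (-2.2)·(3.4) + (-2.2)·(0.4)) / 4 = -9.6/4 = -2.4
  s[Y,Y] = ((4)·(4) + (1)·(1) + (-3)·(-3) + (0)·(0) + (-2)·(-2)) / 4 = 30/4 = 7.5
  s[Y,Z] = ((4)·(-2.6) + (1)·(-1.6) + (-3)·(0.4) + (0)·(3.4) + (-2)·(0.4)) / 4 = -14/4 = -3.5
  s[Z,Z] = ((-2.6)·(-2.6) + (-1.6)·(-1.6) + (0.4)·(0.4) + (3.4)·(3.4) + (0.4)·(0.4)) / 4 = 21.2/4 = 5.3
  Sample standard deviations s_i = √(s[i,i]):
  s(X) = √(7.2) = 2.6833
  s(Y) = √(7.5) = 2.7386
  s(Z) = √(5.3) = 2.3022

Step 3 — r_{ij} = s_{ij} / (s_i · s_j):
  r[X,X] = 1 (diagonal).
  r[X,Y] = -0.25 / (2.6833 · 2.7386) = -0.25 / 7.3485 = -0.034
  r[X,Z] = -2.4 / (2.6833 · 2.3022) = -2.4 / 6.1774 = -0.3885
  r[Y,Y] = 1 (diagonal).
  r[Y,Z] = -3.5 / (2.7386 · 2.3022) = -3.5 / 6.3048 = -0.5551
  r[Z,Z] = 1 (diagonal).

R is symmetric with unit diagonal. Assembling:

R = [[1, -0.034, -0.3885],
 [-0.034, 1, -0.5551],
 [-0.3885, -0.5551, 1]]


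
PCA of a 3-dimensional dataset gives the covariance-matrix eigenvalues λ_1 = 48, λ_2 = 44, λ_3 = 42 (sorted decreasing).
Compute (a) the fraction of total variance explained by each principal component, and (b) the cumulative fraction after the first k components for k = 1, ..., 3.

Step 1 — total variance = trace(Sigma) = Σ λ_i = 48 + 44 + 42 = 134.

Step 2 — fraction explained by component i = λ_i / Σ λ:
  PC1: 48/134 = 0.3582
  PC2: 44/134 = 0.3284
  PC3: 42/134 = 0.3134

Step 3 — cumulative fraction after k components = (λ_1 + ... + λ_k) / Σ λ:
  k = 1: 48/134 = 0.3582
  k = 2: (48 + 44)/134 = 92/134 = 0.6866
  k = 3: (48 + 44 + 42)/134 = 134/134 = 1

Summary (fraction, with percent):

explained: PC1 0.3582 (35.82%), PC2 0.3284 (32.84%), PC3 0.3134 (31.34%);  cumulative: 0.3582, 0.6866, 1


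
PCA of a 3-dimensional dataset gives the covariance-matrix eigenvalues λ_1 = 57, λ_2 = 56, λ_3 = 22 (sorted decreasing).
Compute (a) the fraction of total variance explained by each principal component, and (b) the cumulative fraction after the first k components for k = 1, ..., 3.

Step 1 — total variance = trace(Sigma) = Σ λ_i = 57 + 56 + 22 = 135.

Step 2 — fraction explained by component i = λ_i / Σ λ:
  PC1: 57/135 = 0.4222
  PC2: 56/135 = 0.4148
  PC3: 22/135 = 0.163

Step 3 — cumulative fraction after k components = (λ_1 + ... + λ_k) / Σ λ:
  k = 1: 57/135 = 0.4222
  k = 2: (57 + 56)/135 = 113/135 = 0.837
  k = 3: (57 + 56 + 22)/135 = 135/135 = 1

Summary (fraction, with percent):

explained: PC1 0.4222 (42.22%), PC2 0.4148 (41.48%), PC3 0.163 (16.3%);  cumulative: 0.4222, 0.837, 1


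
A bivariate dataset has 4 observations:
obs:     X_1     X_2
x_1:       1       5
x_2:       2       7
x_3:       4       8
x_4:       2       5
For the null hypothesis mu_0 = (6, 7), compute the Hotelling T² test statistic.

Step 1 — sample mean vector:
  mean(X_1) = (1 + 2 + 4 + 2) / 4 = 9/4 = 2.25
  mean(X_2) = (5 + 7 + 8 + 5) / 4 = 25/4 = 6.25
  x̄ = (2.25, 6.25),  deviation x̄ - mu_0 = (2.25, 6.25) - (6, 7) = (-3.75, -0.75).

Step 2 — sample covariance matrix, S[i,j] = (1/(n-1)) · Σ_k (x_{k,i} - mean_i) · (x_{k,j} - mean_j), divisor n-1 = 3:
  S[X_1,X_1] = ((-1.25)·(-1.25) + (-0.25)·(-0.25) + (1.75)·(1.75) + (-0.25)·(-0.25)) / 3 = 4.75/3 = 1.5833
  S[X_1,X_2] = ((-1.25)·(-1.25) + (-0.25)·(0.75) + (1.75)·(1.75) + (-0.25)·(-1.25)) / 3 = 4.75/3 = 1.5833
  S[X_2,X_2] = ((-1.25)·(-1.25) + (0.75)·(0.75) + (1.75)·(1.75) + (-1.25)·(-1.25)) / 3 = 6.75/3 = 2.25
  S = [[1.5833, 1.5833],
 [1.5833, 2.25]].

Step 3 — invert S. det(S) = 1.5833·2.25 - (1.5833)² = 1.0556.
  S^{-1} = (1/det) · [[d, -b], [-b, a]] = [[2.1316, -1.5],
 [-1.5, 1.5]].

Step 4 — quadratic form (x̄ - mu_0)^T · S^{-1} · (x̄ - mu_0):
  S^{-1} · (x̄ - mu_0) = (-6.8684, 4.5),
  (x̄ - mu_0)^T · [...] = (-3.75)·(-6.8684) + (-0.75)·(4.5) = 22.3816.

Step 5 — scale by n: T² = 4 · 22.3816 = 89.5263.

T² ≈ 89.5263


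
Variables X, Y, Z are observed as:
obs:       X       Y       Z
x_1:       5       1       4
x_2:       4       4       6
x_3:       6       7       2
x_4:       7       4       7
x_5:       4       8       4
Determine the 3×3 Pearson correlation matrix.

Step 1 — column means:
  mean(X) = (5 + 4 + 6 + 7 + 4) / 5 = 26/5 = 5.2
  mean(Y) = (1 + 4 + 7 + 4 + 8) / 5 = 24/5 = 4.8
  mean(Z) = (4 + 6 + 2 + 7 + 4) / 5 = 23/5 = 4.6

Step 2 — sample variances and covariances s[i,j] = (1/(n-1)) · Σ_k (x_{k,i} - mean_i) · (x_{k,j} - mean_j), with n-1 = 4:
  s[X,X] = ((-0.2)·(-0.2) + (-1.2)·(-1.2) + (0.8)·(0.8) + (1.8)·(1.8) + (-1.2)·(-1.2)) / 4 = 6.8/4 = 1.7
  s[X,Y] = ((-0.2)·(-3.8) + (-1.2)·(-0.8) + (0.8)·(2.2) + (1.8)·(-0.8) + (-1.2)·(3.2)) / 4 = -1.8/4 = -0.45
  s[X,Z] = ((-0.2)·(-0.6) + (-1.2)·(1.4) + (0.8)·(-2.6) + (1.8)·(2.4) + (-1.2)·(-0.6)) / 4 = 1.4/4 = 0.35
  s[Y,Y] = ((-3.8)·(-3.8) + (-0.8)·(-0.8) + (2.2)·(2.2) + (-0.8)·(-0.8) + (3.2)·(3.2)) / 4 = 30.8/4 = 7.7
  s[Y,Z] = ((-3.8)·(-0.6) + (-0.8)·(1.4) + (2.2)·(-2.6) + (-0.8)·(2.4) + (3.2)·(-0.6)) / 4 = -8.4/4 = -2.1
  s[Z,Z] = ((-0.6)·(-0.6) + (1.4)·(1.4) + (-2.6)·(-2.6) + (2.4)·(2.4) + (-0.6)·(-0.6)) / 4 = 15.2/4 = 3.8
  Sample standard deviations s_i = √(s[i,i]):
  s(X) = √(1.7) = 1.3038
  s(Y) = √(7.7) = 2.7749
  s(Z) = √(3.8) = 1.9494

Step 3 — r_{ij} = s_{ij} / (s_i · s_j):
  r[X,X] = 1 (diagonal).
  r[X,Y] = -0.45 / (1.3038 · 2.7749) = -0.45 / 3.618 = -0.1244
  r[X,Z] = 0.35 / (1.3038 · 1.9494) = 0.35 / 2.5417 = 0.1377
  r[Y,Y] = 1 (diagonal).
  r[Y,Z] = -2.1 / (2.7749 · 1.9494) = -2.1 / 5.4093 = -0.3882
  r[Z,Z] = 1 (diagonal).

R is symmetric with unit diagonal. Assembling:

R = [[1, -0.1244, 0.1377],
 [-0.1244, 1, -0.3882],
 [0.1377, -0.3882, 1]]


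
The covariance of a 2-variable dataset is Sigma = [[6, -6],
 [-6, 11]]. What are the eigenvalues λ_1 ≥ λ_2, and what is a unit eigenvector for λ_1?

Step 1 — characteristic polynomial of 2×2 Sigma:
  det(Sigma - λI) = λ² - trace · λ + det = 0.
  trace = 6 + 11 = 17, det = 6·11 - (-6)² = 30.
Step 2 — discriminant:
  Δ = trace² - 4·det = 289 - 120 = 169.
Step 3 — eigenvalues:
  λ = (trace ± √Δ)/2 = (17 ± 13)/2,
  λ_1 = 15,  λ_2 = 2.

Step 4 — unit eigenvector for λ_1: solve (Sigma - λ_1 I)v = 0. First row:
  (6 - 15)·v_x + (-6)·v_y = 0, i.e. (-9)·v_x + (-6)·v_y = 0,
  so v ∝ (b, λ_1 - a) = (-6, 9); multiply by -1 so the first entry is positive: u = (6, -9).
  ||u|| = √((6)² + (-9)²) = √(117) ≈ 10.8167,
  v_1 = u/||u|| ≈ (0.5547, -0.8321) (||v_1|| = 1).

λ_1 = 15,  λ_2 = 2;  v_1 ≈ (0.5547, -0.8321)


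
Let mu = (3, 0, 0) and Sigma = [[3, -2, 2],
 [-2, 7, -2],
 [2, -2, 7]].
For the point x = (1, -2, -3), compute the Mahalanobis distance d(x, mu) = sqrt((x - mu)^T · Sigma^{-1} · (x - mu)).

Step 1 — centre the observation: (x - mu) = (-2, -2, -3).

Step 2 — invert Sigma (cofactor / det for 3×3, or solve directly):
  Sigma^{-1} = [[0.4737, 0.1053, -0.1053],
 [0.1053, 0.1789, 0.0211],
 [-0.1053, 0.0211, 0.1789]].

Step 3 — form the quadratic (x - mu)^T · Sigma^{-1} · (x - mu):
  Sigma^{-1} · (x - mu) = (-0.8421, -0.6316, -0.3684).
  (x - mu)^T · [Sigma^{-1} · (x - mu)] = (-2)·(-0.8421) + (-2)·(-0.6316) + (-3)·(-0.3684) = 4.0526.

Step 4 — take square root: d = √(4.0526) ≈ 2.0131.

d(x, mu) = √(4.0526) ≈ 2.0131


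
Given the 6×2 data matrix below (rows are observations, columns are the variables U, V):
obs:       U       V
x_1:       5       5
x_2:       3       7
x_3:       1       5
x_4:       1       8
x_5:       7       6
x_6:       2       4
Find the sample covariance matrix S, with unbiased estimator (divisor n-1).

Step 1 — column means:
  mean(U) = (5 + 3 + 1 + 1 + 7 + 2) / 6 = 19/6 = 3.1667
  mean(V) = (5 + 7 + 5 + 8 + 6 + 4) / 6 = 35/6 = 5.8333

Step 2 — sample covariance S[i,j] = (1/(n-1)) · Σ_k (x_{k,i} - mean_i) · (x_{k,j} - mean_j), with n-1 = 5.
  S[U,U] = ((1.8333)·(1.8333) + (-0.1667)·(-0.1667) + (-2.1667)·(-2.1667) + (-2.1667)·(-2.1667) + (3.8333)·(3.8333) + (-1.1667)·(-1.1667)) / 5 = 28.8333/5 = 5.7667
  S[U,V] = ((1.8333)·(-0.8333) + (-0.1667)·(1.1667) + (-2.1667)·(-0.8333) + (-2.1667)·(2.1667) + (3.8333)·(0.1667) + (-1.1667)·(-1.8333)) / 5 = -1.8333/5 = -0.3667
  S[V,V] = ((-0.8333)·(-0.8333) + (1.1667)·(1.1667) + (-0.8333)·(-0.8333) + (2.1667)·(2.1667) + (0.1667)·(0.1667) + (-1.8333)·(-1.8333)) / 5 = 10.8333/5 = 2.1667

S is symmetric (S[j,i] = S[i,j]). Assembling:

S = [[5.7667, -0.3667],
 [-0.3667, 2.1667]]


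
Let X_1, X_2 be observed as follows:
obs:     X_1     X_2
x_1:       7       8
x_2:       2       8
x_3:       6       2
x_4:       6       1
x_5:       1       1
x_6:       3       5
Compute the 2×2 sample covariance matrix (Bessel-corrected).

Step 1 — column means:
  mean(X_1) = (7 + 2 + 6 + 6 + 1 + 3) / 6 = 25/6 = 4.1667
  mean(X_2) = (8 + 8 + 2 + 1 + 1 + 5) / 6 = 25/6 = 4.1667

Step 2 — sample covariance S[i,j] = (1/(n-1)) · Σ_k (x_{k,i} - mean_i) · (x_{k,j} - mean_j), with n-1 = 5.
  S[X_1,X_1] = ((2.8333)·(2.8333) + (-2.1667)·(-2.1667) + (1.8333)·(1.8333) + (1.8333)·(1.8333) + (-3.1667)·(-3.1667) + (-1.1667)·(-1.1667)) / 5 = 30.8333/5 = 6.1667
  S[X_1,X_2] = ((2.8333)·(3.8333) + (-2.1667)·(3.8333) + (1.8333)·(-2.1667) + (1.8333)·(-3.1667) + (-3.1667)·(-3.1667) + (-1.1667)·(0.8333)) / 5 = 1.8333/5 = 0.3667
  S[X_2,X_2] = ((3.8333)·(3.8333) + (3.8333)·(3.8333) + (-2.1667)·(-2.1667) + (-3.1667)·(-3.1667) + (-3.1667)·(-3.1667) + (0.8333)·(0.8333)) / 5 = 54.8333/5 = 10.9667

S is symmetric (S[j,i] = S[i,j]). Assembling:

S = [[6.1667, 0.3667],
 [0.3667, 10.9667]]


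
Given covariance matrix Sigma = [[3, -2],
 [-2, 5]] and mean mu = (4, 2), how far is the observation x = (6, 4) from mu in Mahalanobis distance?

Step 1 — centre the observation: (x - mu) = (2, 2).

Step 2 — invert Sigma. det(Sigma) = 3·5 - (-2)² = 11.
  Sigma^{-1} = (1/det) · [[d, -b], [-b, a]] = [[0.4545, 0.1818],
 [0.1818, 0.2727]].

Step 3 — form the quadratic (x - mu)^T · Sigma^{-1} · (x - mu):
  Sigma^{-1} · (x - mu) = (1.2727, 0.9091).
  (x - mu)^T · [Sigma^{-1} · (x - mu)] = (2)·(1.2727) + (2)·(0.9091) = 4.3636.

Step 4 — take square root: d = √(4.3636) ≈ 2.0889.

d(x, mu) = √(4.3636) ≈ 2.0889
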